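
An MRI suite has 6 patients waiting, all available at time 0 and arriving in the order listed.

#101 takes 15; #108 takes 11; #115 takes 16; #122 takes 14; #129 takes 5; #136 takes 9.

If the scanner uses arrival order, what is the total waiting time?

FIFO (arrival order): #101 #108 #115 #122 #129 #136.
#101: waits 0, runs 0→15
#108: waits 15, runs 15→26
#115: waits 26, runs 26→42
#122: waits 42, runs 42→56
#129: waits 56, runs 56→61
#136: waits 61, runs 61→70
Sum = 0+15+26+42+56+61 = 200.

200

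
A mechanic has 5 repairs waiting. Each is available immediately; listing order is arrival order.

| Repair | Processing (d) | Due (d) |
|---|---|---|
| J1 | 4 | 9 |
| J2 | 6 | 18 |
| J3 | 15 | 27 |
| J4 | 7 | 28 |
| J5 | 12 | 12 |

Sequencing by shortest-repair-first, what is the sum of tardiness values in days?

SPT (increasing processing time): J1 J2 J4 J5 J3.
J1: 0→4, due 9, tardiness 0
J2: 4→10, due 18, tardiness 0
J4: 10→17, due 28, tardiness 0
J5: 17→29, due 12, tardiness 17
J3: 29→44, due 27, tardiness 17
Sum = 0+0+0+17+17 = 34.

34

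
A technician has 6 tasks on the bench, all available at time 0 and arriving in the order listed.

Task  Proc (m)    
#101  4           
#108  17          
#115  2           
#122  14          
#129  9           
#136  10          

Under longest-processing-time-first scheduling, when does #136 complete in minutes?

41

LPT (decreasing processing time): #108 #122 #136 #129 #101 #115.
#108: 0→17
#122: 17→31
#136: 31→41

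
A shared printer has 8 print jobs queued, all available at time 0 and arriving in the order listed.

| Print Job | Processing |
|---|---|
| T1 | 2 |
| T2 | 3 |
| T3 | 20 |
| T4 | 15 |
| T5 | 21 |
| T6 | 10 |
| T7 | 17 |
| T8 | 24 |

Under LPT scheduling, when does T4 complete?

97

LPT (decreasing processing time): T8 T5 T3 T7 T4 T6 T2 T1.
T8: 0→24
T5: 24→45
T3: 45→65
T7: 65→82
T4: 82→97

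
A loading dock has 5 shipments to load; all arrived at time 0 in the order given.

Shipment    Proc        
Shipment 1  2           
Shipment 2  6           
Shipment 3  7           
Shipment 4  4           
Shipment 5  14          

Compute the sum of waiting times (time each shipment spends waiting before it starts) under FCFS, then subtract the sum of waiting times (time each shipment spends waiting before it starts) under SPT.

5

FIFO (arrival order): Shipment 1 Shipment 2 Shipment 3 Shipment 4 Shipment 5.
Shipment 1: waits 0, runs 0→2
Shipment 2: waits 2, runs 2→8
Shipment 3: waits 8, runs 8→15
Shipment 4: waits 15, runs 15→19
Shipment 5: waits 19, runs 19→33
Sum = 0+2+8+15+19 = 44.
SPT (increasing processing time): Shipment 1 Shipment 4 Shipment 2 Shipment 3 Shipment 5.
Shipment 1: waits 0, runs 0→2
Shipment 4: waits 2, runs 2→6
Shipment 2: waits 6, runs 6→12
Shipment 3: waits 12, runs 12→19
Shipment 5: waits 19, runs 19→33
Sum = 0+2+6+12+19 = 39.
Difference = 44 − 39 = 5.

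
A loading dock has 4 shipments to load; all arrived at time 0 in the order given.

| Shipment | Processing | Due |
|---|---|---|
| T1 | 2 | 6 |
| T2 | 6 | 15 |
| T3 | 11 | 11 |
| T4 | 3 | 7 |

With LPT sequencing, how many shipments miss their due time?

LPT (decreasing processing time): T3 T2 T4 T1.
T3: 0→11, due 11, tardiness 0
T2: 11→17, due 15, tardiness 2
T4: 17→20, due 7, tardiness 13
T1: 20→22, due 6, tardiness 16
Late shipments: 3.

3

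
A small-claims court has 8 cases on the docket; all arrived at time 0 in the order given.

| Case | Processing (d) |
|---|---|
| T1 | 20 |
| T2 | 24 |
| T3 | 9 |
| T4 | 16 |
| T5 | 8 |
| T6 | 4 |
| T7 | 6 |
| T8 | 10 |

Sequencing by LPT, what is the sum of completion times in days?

LPT (decreasing processing time): T2 T1 T4 T8 T3 T5 T7 T6.
T2: 0→24
T1: 24→44
T4: 44→60
T8: 60→70
T3: 70→79
T5: 79→87
T7: 87→93
T6: 93→97
Sum = 24+44+60+70+79+87+93+97 = 554.

554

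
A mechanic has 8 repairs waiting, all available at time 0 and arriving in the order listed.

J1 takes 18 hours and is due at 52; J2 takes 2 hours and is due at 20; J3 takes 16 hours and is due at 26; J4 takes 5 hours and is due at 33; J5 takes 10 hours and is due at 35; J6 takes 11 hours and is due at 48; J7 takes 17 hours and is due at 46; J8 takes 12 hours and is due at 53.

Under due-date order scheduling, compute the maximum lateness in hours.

38

EDD (increasing due date): J2 J3 J4 J5 J7 J6 J1 J8.
J2: 0→2, due 20, lateness -18
J3: 2→18, due 26, lateness -8
J4: 18→23, due 33, lateness -10
J5: 23→33, due 35, lateness -2
J7: 33→50, due 46, lateness 4
J6: 50→61, due 48, lateness 13
J1: 61→79, due 52, lateness 27
J8: 79→91, due 53, lateness 38
Maximum = 38.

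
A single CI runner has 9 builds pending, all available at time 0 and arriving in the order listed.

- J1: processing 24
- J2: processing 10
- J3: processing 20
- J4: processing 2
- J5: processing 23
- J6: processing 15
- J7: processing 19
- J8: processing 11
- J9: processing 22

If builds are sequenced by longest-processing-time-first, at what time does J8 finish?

LPT (decreasing processing time): J1 J5 J9 J3 J7 J6 J8 J2 J4.
J1: 0→24
J5: 24→47
J9: 47→69
J3: 69→89
J7: 89→108
J6: 108→123
J8: 123→134

134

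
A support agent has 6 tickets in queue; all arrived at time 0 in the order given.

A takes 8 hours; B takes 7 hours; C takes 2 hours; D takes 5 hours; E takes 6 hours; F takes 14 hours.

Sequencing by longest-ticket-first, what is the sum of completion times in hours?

LPT (decreasing processing time): F A B E D C.
F: 0→14
A: 14→22
B: 22→29
E: 29→35
D: 35→40
C: 40→42
Sum = 14+22+29+35+40+42 = 182.

182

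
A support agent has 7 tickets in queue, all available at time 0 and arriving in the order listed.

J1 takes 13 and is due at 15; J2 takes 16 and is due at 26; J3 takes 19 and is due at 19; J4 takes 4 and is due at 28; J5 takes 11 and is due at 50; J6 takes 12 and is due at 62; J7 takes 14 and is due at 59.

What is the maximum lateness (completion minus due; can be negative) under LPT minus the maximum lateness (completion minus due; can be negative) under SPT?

LPT (decreasing processing time): J3 J2 J7 J1 J6 J5 J4.
J3: 0→19, due 19, lateness 0
J2: 19→35, due 26, lateness 9
J7: 35→49, due 59, lateness -10
J1: 49→62, due 15, lateness 47
J6: 62→74, due 62, lateness 12
J5: 74→85, due 50, lateness 35
J4: 85→89, due 28, lateness 61
Maximum = 61.
SPT (increasing processing time): J4 J5 J6 J1 J7 J2 J3.
J4: 0→4, due 28, lateness -24
J5: 4→15, due 50, lateness -35
J6: 15→27, due 62, lateness -35
J1: 27→40, due 15, lateness 25
J7: 40→54, due 59, lateness -5
J2: 54→70, due 26, lateness 44
J3: 70→89, due 19, lateness 70
Maximum = 70.
Difference = 61 − 70 = -9.

-9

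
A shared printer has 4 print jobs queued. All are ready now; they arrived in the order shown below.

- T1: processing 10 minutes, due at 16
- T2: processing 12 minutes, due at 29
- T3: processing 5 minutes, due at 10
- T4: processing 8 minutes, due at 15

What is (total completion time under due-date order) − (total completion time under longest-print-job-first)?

-23

EDD (increasing due date): T3 T4 T1 T2.
T3: 0→5
T4: 5→13
T1: 13→23
T2: 23→35
Sum = 5+13+23+35 = 76.
LPT (decreasing processing time): T2 T1 T4 T3.
T2: 0→12
T1: 12→22
T4: 22→30
T3: 30→35
Sum = 12+22+30+35 = 99.
Difference = 76 − 99 = -23.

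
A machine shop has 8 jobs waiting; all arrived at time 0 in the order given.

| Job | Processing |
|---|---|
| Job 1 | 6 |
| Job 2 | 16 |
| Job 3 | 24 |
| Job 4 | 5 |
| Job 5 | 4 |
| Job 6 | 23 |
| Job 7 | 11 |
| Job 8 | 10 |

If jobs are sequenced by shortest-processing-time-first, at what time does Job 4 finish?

SPT (increasing processing time): Job 5 Job 4 Job 1 Job 8 Job 7 Job 2 Job 6 Job 3.
Job 5: 0→4
Job 4: 4→9

9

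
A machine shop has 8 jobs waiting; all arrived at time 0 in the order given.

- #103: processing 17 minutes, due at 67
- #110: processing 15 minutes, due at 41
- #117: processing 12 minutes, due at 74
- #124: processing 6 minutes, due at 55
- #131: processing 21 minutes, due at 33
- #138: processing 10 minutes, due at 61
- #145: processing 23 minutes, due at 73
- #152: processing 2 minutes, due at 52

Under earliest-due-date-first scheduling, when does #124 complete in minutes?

EDD (increasing due date): #131 #110 #152 #124 #138 #103 #145 #117.
#131: 0→21
#110: 21→36
#152: 36→38
#124: 38→44

44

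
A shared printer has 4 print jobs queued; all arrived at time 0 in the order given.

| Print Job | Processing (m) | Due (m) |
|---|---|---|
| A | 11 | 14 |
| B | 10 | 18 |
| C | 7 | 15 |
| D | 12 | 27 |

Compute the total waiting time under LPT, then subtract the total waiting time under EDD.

11

LPT (decreasing processing time): D A B C.
D: waits 0, runs 0→12
A: waits 12, runs 12→23
B: waits 23, runs 23→33
C: waits 33, runs 33→40
Sum = 0+12+23+33 = 68.
EDD (increasing due date): A C B D.
A: waits 0, runs 0→11
C: waits 11, runs 11→18
B: waits 18, runs 18→28
D: waits 28, runs 28→40
Sum = 0+11+18+28 = 57.
Difference = 68 − 57 = 11.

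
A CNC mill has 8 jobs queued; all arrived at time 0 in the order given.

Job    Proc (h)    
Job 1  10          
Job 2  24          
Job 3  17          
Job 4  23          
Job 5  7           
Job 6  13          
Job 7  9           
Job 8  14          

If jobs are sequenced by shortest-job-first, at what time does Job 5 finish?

SPT (increasing processing time): Job 5 Job 7 Job 1 Job 6 Job 8 Job 3 Job 4 Job 2.
Job 5: 0→7

7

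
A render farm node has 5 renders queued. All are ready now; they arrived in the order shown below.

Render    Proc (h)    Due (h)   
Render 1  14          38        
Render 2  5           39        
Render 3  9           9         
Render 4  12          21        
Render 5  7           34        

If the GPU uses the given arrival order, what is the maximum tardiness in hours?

19

FIFO (arrival order): Render 1 Render 2 Render 3 Render 4 Render 5.
Render 1: 0→14, due 38, tardiness 0
Render 2: 14→19, due 39, tardiness 0
Render 3: 19→28, due 9, tardiness 19
Render 4: 28→40, due 21, tardiness 19
Render 5: 40→47, due 34, tardiness 13
Maximum = 19.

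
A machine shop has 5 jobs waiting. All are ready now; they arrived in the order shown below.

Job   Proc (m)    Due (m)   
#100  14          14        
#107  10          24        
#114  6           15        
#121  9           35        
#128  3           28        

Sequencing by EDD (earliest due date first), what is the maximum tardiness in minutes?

EDD (increasing due date): #100 #114 #107 #128 #121.
#100: 0→14, due 14, tardiness 0
#114: 14→20, due 15, tardiness 5
#107: 20→30, due 24, tardiness 6
#128: 30→33, due 28, tardiness 5
#121: 33→42, due 35, tardiness 7
Maximum = 7.

7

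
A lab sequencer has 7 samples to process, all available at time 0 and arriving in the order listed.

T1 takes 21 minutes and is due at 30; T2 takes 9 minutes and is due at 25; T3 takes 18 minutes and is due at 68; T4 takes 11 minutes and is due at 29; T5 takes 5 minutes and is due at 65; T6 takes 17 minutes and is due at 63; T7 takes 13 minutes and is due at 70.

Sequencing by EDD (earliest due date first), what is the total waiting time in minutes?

272

EDD (increasing due date): T2 T4 T1 T6 T5 T3 T7.
T2: waits 0, runs 0→9
T4: waits 9, runs 9→20
T1: waits 20, runs 20→41
T6: waits 41, runs 41→58
T5: waits 58, runs 58→63
T3: waits 63, runs 63→81
T7: waits 81, runs 81→94
Sum = 0+9+20+41+58+63+81 = 272.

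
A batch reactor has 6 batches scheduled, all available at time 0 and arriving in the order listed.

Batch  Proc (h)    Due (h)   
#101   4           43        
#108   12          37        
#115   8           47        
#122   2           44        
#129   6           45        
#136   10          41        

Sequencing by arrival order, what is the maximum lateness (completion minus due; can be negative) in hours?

FIFO (arrival order): #101 #108 #115 #122 #129 #136.
#101: 0→4, due 43, lateness -39
#108: 4→16, due 37, lateness -21
#115: 16→24, due 47, lateness -23
#122: 24→26, due 44, lateness -18
#129: 26→32, due 45, lateness -13
#136: 32→42, due 41, lateness 1
Maximum = 1.

1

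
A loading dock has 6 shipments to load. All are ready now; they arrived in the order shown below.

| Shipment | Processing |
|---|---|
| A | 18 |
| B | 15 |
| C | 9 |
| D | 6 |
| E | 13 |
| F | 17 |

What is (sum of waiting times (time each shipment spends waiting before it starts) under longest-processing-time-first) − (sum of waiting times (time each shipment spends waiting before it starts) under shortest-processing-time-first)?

86

LPT (decreasing processing time): A F B E C D.
A: waits 0, runs 0→18
F: waits 18, runs 18→35
B: waits 35, runs 35→50
E: waits 50, runs 50→63
C: waits 63, runs 63→72
D: waits 72, runs 72→78
Sum = 0+18+35+50+63+72 = 238.
SPT (increasing processing time): D C E B F A.
D: waits 0, runs 0→6
C: waits 6, runs 6→15
E: waits 15, runs 15→28
B: waits 28, runs 28→43
F: waits 43, runs 43→60
A: waits 60, runs 60→78
Sum = 0+6+15+28+43+60 = 152.
Difference = 238 − 152 = 86.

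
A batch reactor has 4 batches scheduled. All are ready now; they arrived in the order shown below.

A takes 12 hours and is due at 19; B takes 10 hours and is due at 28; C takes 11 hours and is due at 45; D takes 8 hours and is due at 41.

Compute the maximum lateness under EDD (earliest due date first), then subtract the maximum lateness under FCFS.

-4

EDD (increasing due date): A B D C.
A: 0→12, due 19, lateness -7
B: 12→22, due 28, lateness -6
D: 22→30, due 41, lateness -11
C: 30→41, due 45, lateness -4
Maximum = -4.
FIFO (arrival order): A B C D.
A: 0→12, due 19, lateness -7
B: 12→22, due 28, lateness -6
C: 22→33, due 45, lateness -12
D: 33→41, due 41, lateness 0
Maximum = 0.
Difference = -4 − 0 = -4.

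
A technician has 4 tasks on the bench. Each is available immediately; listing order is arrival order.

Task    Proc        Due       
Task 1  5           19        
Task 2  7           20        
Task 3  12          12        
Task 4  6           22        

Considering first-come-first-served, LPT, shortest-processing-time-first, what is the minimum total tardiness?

FIFO (arrival order): Task 1 Task 2 Task 3 Task 4.
Task 1: 0→5, due 19, tardiness 0
Task 2: 5→12, due 20, tardiness 0
Task 3: 12→24, due 12, tardiness 12
Task 4: 24→30, due 22, tardiness 8
Sum = 0+0+12+8 = 20.
LPT (decreasing processing time): Task 3 Task 2 Task 4 Task 1.
Task 3: 0→12, due 12, tardiness 0
Task 2: 12→19, due 20, tardiness 0
Task 4: 19→25, due 22, tardiness 3
Task 1: 25→30, due 19, tardiness 11
Sum = 0+0+3+11 = 14.
SPT (increasing processing time): Task 1 Task 4 Task 2 Task 3.
Task 1: 0→5, due 19, tardiness 0
Task 4: 5→11, due 22, tardiness 0
Task 2: 11→18, due 20, tardiness 0
Task 3: 18→30, due 12, tardiness 18
Sum = 0+0+0+18 = 18.
FIFO 20, LPT 14, SPT 18 → minimum 14.

14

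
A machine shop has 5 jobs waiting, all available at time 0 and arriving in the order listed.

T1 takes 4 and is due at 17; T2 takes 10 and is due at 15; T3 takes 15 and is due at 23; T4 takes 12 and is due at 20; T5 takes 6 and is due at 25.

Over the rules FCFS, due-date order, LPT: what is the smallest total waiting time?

88

FIFO (arrival order): T1 T2 T3 T4 T5.
T1: waits 0, runs 0→4
T2: waits 4, runs 4→14
T3: waits 14, runs 14→29
T4: waits 29, runs 29→41
T5: waits 41, runs 41→47
Sum = 0+4+14+29+41 = 88.
EDD (increasing due date): T2 T1 T4 T3 T5.
T2: waits 0, runs 0→10
T1: waits 10, runs 10→14
T4: waits 14, runs 14→26
T3: waits 26, runs 26→41
T5: waits 41, runs 41→47
Sum = 0+10+14+26+41 = 91.
LPT (decreasing processing time): T3 T4 T2 T5 T1.
T3: waits 0, runs 0→15
T4: waits 15, runs 15→27
T2: waits 27, runs 27→37
T5: waits 37, runs 37→43
T1: waits 43, runs 43→47
Sum = 0+15+27+37+43 = 122.
FIFO 88, EDD 91, LPT 122 → minimum 88.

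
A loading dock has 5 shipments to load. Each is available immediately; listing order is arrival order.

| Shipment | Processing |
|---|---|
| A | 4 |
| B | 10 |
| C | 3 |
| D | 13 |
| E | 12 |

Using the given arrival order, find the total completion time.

FIFO (arrival order): A B C D E.
A: 0→4
B: 4→14
C: 14→17
D: 17→30
E: 30→42
Sum = 4+14+17+30+42 = 107.

107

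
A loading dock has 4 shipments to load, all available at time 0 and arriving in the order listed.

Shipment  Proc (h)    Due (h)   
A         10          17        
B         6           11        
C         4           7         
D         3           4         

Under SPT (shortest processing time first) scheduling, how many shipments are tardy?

SPT (increasing processing time): D C B A.
D: 0→3, due 4, tardiness 0
C: 3→7, due 7, tardiness 0
B: 7→13, due 11, tardiness 2
A: 13→23, due 17, tardiness 6
Late shipments: 2.

2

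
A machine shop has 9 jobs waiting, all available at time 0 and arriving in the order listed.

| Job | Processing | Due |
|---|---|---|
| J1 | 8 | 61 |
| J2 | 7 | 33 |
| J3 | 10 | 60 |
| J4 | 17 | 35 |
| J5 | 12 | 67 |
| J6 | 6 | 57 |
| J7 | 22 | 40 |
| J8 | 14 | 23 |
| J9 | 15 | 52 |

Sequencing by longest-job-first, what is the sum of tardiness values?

LPT (decreasing processing time): J7 J4 J9 J8 J5 J3 J1 J2 J6.
J7: 0→22, due 40, tardiness 0
J4: 22→39, due 35, tardiness 4
J9: 39→54, due 52, tardiness 2
J8: 54→68, due 23, tardiness 45
J5: 68→80, due 67, tardiness 13
J3: 80→90, due 60, tardiness 30
J1: 90→98, due 61, tardiness 37
J2: 98→105, due 33, tardiness 72
J6: 105→111, due 57, tardiness 54
Sum = 0+4+2+45+13+30+37+72+54 = 257.

257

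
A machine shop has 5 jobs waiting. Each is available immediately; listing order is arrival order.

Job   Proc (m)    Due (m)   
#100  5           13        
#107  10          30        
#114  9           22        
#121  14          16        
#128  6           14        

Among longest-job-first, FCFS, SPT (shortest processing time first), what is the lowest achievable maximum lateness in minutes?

LPT (decreasing processing time): #121 #107 #114 #128 #100.
#121: 0→14, due 16, lateness -2
#107: 14→24, due 30, lateness -6
#114: 24→33, due 22, lateness 11
#128: 33→39, due 14, lateness 25
#100: 39→44, due 13, lateness 31
Maximum = 31.
FIFO (arrival order): #100 #107 #114 #121 #128.
#100: 0→5, due 13, lateness -8
#107: 5→15, due 30, lateness -15
#114: 15→24, due 22, lateness 2
#121: 24→38, due 16, lateness 22
#128: 38→44, due 14, lateness 30
Maximum = 30.
SPT (increasing processing time): #100 #128 #114 #107 #121.
#100: 0→5, due 13, lateness -8
#128: 5→11, due 14, lateness -3
#114: 11→20, due 22, lateness -2
#107: 20→30, due 30, lateness 0
#121: 30→44, due 16, lateness 28
Maximum = 28.
LPT 31, FIFO 30, SPT 28 → minimum 28.

28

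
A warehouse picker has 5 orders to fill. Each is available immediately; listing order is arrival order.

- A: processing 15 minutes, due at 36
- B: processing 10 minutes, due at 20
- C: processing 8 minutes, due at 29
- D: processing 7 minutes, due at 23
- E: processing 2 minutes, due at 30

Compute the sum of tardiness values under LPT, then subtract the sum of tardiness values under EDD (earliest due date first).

LPT (decreasing processing time): A B C D E.
A: 0→15, due 36, tardiness 0
B: 15→25, due 20, tardiness 5
C: 25→33, due 29, tardiness 4
D: 33→40, due 23, tardiness 17
E: 40→42, due 30, tardiness 12
Sum = 0+5+4+17+12 = 38.
EDD (increasing due date): B D C E A.
B: 0→10, due 20, tardiness 0
D: 10→17, due 23, tardiness 0
C: 17→25, due 29, tardiness 0
E: 25→27, due 30, tardiness 0
A: 27→42, due 36, tardiness 6
Sum = 0+0+0+0+6 = 6.
Difference = 38 − 6 = 32.

32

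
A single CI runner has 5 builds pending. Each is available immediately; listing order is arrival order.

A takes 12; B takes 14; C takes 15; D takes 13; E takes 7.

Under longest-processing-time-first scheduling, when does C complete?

15

LPT (decreasing processing time): C B D A E.
C: 0→15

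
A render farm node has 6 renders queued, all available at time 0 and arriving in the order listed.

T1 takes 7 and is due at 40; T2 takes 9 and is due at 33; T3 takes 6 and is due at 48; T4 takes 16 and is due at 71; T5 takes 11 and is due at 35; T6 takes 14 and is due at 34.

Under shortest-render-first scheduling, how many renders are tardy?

1

SPT (increasing processing time): T3 T1 T2 T5 T6 T4.
T3: 0→6, due 48, tardiness 0
T1: 6→13, due 40, tardiness 0
T2: 13→22, due 33, tardiness 0
T5: 22→33, due 35, tardiness 0
T6: 33→47, due 34, tardiness 13
T4: 47→63, due 71, tardiness 0
Late renders: 1.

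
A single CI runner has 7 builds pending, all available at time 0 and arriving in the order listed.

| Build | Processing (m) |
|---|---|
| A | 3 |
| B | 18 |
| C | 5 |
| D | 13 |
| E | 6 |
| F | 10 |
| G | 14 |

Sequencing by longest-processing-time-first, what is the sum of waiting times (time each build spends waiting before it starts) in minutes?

LPT (decreasing processing time): B G D F E C A.
B: waits 0, runs 0→18
G: waits 18, runs 18→32
D: waits 32, runs 32→45
F: waits 45, runs 45→55
E: waits 55, runs 55→61
C: waits 61, runs 61→66
A: waits 66, runs 66→69
Sum = 0+18+32+45+55+61+66 = 277.

277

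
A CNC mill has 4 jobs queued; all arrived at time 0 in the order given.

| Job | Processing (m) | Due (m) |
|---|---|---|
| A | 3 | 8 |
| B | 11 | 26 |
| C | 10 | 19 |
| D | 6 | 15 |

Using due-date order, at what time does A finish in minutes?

3

EDD (increasing due date): A D C B.
A: 0→3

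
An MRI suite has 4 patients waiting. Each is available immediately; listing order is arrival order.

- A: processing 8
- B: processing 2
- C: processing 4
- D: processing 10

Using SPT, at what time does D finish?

SPT (increasing processing time): B C A D.
B: 0→2
C: 2→6
A: 6→14
D: 14→24

24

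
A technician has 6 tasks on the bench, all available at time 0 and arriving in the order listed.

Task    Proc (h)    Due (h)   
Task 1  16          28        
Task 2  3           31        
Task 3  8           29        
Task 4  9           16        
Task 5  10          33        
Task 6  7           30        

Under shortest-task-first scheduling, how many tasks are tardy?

3

SPT (increasing processing time): Task 2 Task 6 Task 3 Task 4 Task 5 Task 1.
Task 2: 0→3, due 31, tardiness 0
Task 6: 3→10, due 30, tardiness 0
Task 3: 10→18, due 29, tardiness 0
Task 4: 18→27, due 16, tardiness 11
Task 5: 27→37, due 33, tardiness 4
Task 1: 37→53, due 28, tardiness 25
Late tasks: 3.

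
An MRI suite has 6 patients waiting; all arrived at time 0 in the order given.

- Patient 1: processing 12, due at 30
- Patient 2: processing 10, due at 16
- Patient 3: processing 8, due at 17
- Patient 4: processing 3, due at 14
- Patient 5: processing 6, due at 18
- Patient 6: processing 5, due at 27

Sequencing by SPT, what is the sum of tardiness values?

SPT (increasing processing time): Patient 4 Patient 6 Patient 5 Patient 3 Patient 2 Patient 1.
Patient 4: 0→3, due 14, tardiness 0
Patient 6: 3→8, due 27, tardiness 0
Patient 5: 8→14, due 18, tardiness 0
Patient 3: 14→22, due 17, tardiness 5
Patient 2: 22→32, due 16, tardiness 16
Patient 1: 32→44, due 30, tardiness 14
Sum = 0+0+0+5+16+14 = 35.

35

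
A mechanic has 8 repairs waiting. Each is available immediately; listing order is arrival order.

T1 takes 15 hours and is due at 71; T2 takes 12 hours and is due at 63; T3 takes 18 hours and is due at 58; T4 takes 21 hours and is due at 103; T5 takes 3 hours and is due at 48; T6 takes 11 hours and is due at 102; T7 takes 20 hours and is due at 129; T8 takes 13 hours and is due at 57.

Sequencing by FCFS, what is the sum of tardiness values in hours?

77

FIFO (arrival order): T1 T2 T3 T4 T5 T6 T7 T8.
T1: 0→15, due 71, tardiness 0
T2: 15→27, due 63, tardiness 0
T3: 27→45, due 58, tardiness 0
T4: 45→66, due 103, tardiness 0
T5: 66→69, due 48, tardiness 21
T6: 69→80, due 102, tardiness 0
T7: 80→100, due 129, tardiness 0
T8: 100→113, due 57, tardiness 56
Sum = 0+0+0+0+21+0+0+56 = 77.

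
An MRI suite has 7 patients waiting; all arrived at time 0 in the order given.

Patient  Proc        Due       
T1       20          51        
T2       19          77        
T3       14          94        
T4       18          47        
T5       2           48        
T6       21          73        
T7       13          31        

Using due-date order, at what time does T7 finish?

13

EDD (increasing due date): T7 T4 T5 T1 T6 T2 T3.
T7: 0→13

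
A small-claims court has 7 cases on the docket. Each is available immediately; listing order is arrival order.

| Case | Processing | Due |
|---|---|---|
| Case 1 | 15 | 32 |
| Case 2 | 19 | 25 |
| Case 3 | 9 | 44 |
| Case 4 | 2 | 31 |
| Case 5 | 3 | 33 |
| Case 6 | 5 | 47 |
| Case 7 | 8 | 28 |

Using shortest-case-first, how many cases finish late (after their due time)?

2

SPT (increasing processing time): Case 4 Case 5 Case 6 Case 7 Case 3 Case 1 Case 2.
Case 4: 0→2, due 31, tardiness 0
Case 5: 2→5, due 33, tardiness 0
Case 6: 5→10, due 47, tardiness 0
Case 7: 10→18, due 28, tardiness 0
Case 3: 18→27, due 44, tardiness 0
Case 1: 27→42, due 32, tardiness 10
Case 2: 42→61, due 25, tardiness 36
Late cases: 2.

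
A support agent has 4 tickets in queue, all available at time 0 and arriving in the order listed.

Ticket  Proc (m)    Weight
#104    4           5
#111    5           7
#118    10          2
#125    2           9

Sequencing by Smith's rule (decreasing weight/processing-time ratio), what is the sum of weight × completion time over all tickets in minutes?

WSPT (decreasing weight/processing-time ratio): #125 #111 #104 #118.
#125: finishes 2, weight 9, w·C = 18
#111: finishes 7, weight 7, w·C = 49
#104: finishes 11, weight 5, w·C = 55
#118: finishes 21, weight 2, w·C = 42
Sum = 18+49+55+42 = 164.

164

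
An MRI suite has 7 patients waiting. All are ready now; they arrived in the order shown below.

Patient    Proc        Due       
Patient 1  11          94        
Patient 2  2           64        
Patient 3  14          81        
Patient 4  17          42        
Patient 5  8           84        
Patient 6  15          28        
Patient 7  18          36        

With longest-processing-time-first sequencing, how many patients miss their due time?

LPT (decreasing processing time): Patient 7 Patient 4 Patient 6 Patient 3 Patient 1 Patient 5 Patient 2.
Patient 7: 0→18, due 36, tardiness 0
Patient 4: 18→35, due 42, tardiness 0
Patient 6: 35→50, due 28, tardiness 22
Patient 3: 50→64, due 81, tardiness 0
Patient 1: 64→75, due 94, tardiness 0
Patient 5: 75→83, due 84, tardiness 0
Patient 2: 83→85, due 64, tardiness 21
Late patients: 2.

2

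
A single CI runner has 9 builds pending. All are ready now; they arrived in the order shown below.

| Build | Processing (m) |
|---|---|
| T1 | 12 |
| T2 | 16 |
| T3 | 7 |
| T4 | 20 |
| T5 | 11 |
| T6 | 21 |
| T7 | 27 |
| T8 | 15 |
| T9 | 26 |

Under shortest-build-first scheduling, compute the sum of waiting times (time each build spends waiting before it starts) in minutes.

SPT (increasing processing time): T3 T5 T1 T8 T2 T4 T6 T9 T7.
T3: waits 0, runs 0→7
T5: waits 7, runs 7→18
T1: waits 18, runs 18→30
T8: waits 30, runs 30→45
T2: waits 45, runs 45→61
T4: waits 61, runs 61→81
T6: waits 81, runs 81→102
T9: waits 102, runs 102→128
T7: waits 128, runs 128→155
Sum = 0+7+18+30+45+61+81+102+128 = 472.

472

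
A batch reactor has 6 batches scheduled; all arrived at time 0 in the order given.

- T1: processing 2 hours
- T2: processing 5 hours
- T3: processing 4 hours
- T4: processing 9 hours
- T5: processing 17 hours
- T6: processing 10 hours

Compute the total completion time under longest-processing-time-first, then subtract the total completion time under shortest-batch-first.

LPT (decreasing processing time): T5 T6 T4 T2 T3 T1.
T5: 0→17
T6: 17→27
T4: 27→36
T2: 36→41
T3: 41→45
T1: 45→47
Sum = 17+27+36+41+45+47 = 213.
SPT (increasing processing time): T1 T3 T2 T4 T6 T5.
T1: 0→2
T3: 2→6
T2: 6→11
T4: 11→20
T6: 20→30
T5: 30→47
Sum = 2+6+11+20+30+47 = 116.
Difference = 213 − 116 = 97.

97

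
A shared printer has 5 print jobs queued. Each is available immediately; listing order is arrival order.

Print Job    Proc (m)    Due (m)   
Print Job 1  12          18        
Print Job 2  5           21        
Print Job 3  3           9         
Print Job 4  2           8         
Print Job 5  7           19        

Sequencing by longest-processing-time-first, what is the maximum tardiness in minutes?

LPT (decreasing processing time): Print Job 1 Print Job 5 Print Job 2 Print Job 3 Print Job 4.
Print Job 1: 0→12, due 18, tardiness 0
Print Job 5: 12→19, due 19, tardiness 0
Print Job 2: 19→24, due 21, tardiness 3
Print Job 3: 24→27, due 9, tardiness 18
Print Job 4: 27→29, due 8, tardiness 21
Maximum = 21.

21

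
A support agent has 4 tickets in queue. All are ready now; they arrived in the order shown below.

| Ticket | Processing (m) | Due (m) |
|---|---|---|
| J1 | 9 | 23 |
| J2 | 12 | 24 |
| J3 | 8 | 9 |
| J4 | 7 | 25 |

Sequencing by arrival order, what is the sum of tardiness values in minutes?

31

FIFO (arrival order): J1 J2 J3 J4.
J1: 0→9, due 23, tardiness 0
J2: 9→21, due 24, tardiness 0
J3: 21→29, due 9, tardiness 20
J4: 29→36, due 25, tardiness 11
Sum = 0+0+20+11 = 31.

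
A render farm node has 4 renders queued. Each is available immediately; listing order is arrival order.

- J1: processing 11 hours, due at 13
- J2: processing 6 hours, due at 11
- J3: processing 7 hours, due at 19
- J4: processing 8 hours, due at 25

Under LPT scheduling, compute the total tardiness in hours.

28

LPT (decreasing processing time): J1 J4 J3 J2.
J1: 0→11, due 13, tardiness 0
J4: 11→19, due 25, tardiness 0
J3: 19→26, due 19, tardiness 7
J2: 26→32, due 11, tardiness 21
Sum = 0+0+7+21 = 28.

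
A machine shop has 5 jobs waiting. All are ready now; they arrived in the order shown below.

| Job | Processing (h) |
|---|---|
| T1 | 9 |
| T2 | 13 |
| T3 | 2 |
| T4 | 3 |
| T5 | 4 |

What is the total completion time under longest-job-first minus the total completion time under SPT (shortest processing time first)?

56

LPT (decreasing processing time): T2 T1 T5 T4 T3.
T2: 0→13
T1: 13→22
T5: 22→26
T4: 26→29
T3: 29→31
Sum = 13+22+26+29+31 = 121.
SPT (increasing processing time): T3 T4 T5 T1 T2.
T3: 0→2
T4: 2→5
T5: 5→9
T1: 9→18
T2: 18→31
Sum = 2+5+9+18+31 = 65.
Difference = 121 − 65 = 56.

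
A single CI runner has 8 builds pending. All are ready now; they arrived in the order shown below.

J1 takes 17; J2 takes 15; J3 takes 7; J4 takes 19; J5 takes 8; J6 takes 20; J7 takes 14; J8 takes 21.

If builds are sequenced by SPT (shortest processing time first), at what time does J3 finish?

SPT (increasing processing time): J3 J5 J7 J2 J1 J4 J6 J8.
J3: 0→7

7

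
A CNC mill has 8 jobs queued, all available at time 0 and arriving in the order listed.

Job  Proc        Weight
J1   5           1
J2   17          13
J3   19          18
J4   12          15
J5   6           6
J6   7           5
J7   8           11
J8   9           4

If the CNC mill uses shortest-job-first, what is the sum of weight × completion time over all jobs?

SPT (increasing processing time): J1 J5 J6 J7 J8 J4 J2 J3.
J1: finishes 5, weight 1, w·C = 5
J5: finishes 11, weight 6, w·C = 66
J6: finishes 18, weight 5, w·C = 90
J7: finishes 26, weight 11, w·C = 286
J8: finishes 35, weight 4, w·C = 140
J4: finishes 47, weight 15, w·C = 705
J2: finishes 64, weight 13, w·C = 832
J3: finishes 83, weight 18, w·C = 1494
Sum = 5+66+90+286+140+705+832+1494 = 3618.

3618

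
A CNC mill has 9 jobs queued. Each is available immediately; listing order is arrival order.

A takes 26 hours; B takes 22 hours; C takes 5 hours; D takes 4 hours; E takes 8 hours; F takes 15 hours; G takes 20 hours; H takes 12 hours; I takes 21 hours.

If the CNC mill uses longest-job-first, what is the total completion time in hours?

LPT (decreasing processing time): A B I G F H E C D.
A: 0→26
B: 26→48
I: 48→69
G: 69→89
F: 89→104
H: 104→116
E: 116→124
C: 124→129
D: 129→133
Sum = 26+48+69+89+104+116+124+129+133 = 838.

838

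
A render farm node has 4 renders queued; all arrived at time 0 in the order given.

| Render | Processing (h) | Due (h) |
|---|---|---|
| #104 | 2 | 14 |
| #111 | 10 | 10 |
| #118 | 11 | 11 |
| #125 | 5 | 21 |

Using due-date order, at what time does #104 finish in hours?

EDD (increasing due date): #111 #118 #104 #125.
#111: 0→10
#118: 10→21
#104: 21→23

23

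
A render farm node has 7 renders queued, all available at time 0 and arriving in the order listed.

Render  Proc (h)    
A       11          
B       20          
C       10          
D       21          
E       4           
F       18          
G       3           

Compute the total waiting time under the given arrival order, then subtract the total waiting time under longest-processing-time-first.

-60

FIFO (arrival order): A B C D E F G.
A: waits 0, runs 0→11
B: waits 11, runs 11→31
C: waits 31, runs 31→41
D: waits 41, runs 41→62
E: waits 62, runs 62→66
F: waits 66, runs 66→84
G: waits 84, runs 84→87
Sum = 0+11+31+41+62+66+84 = 295.
LPT (decreasing processing time): D B F A C E G.
D: waits 0, runs 0→21
B: waits 21, runs 21→41
F: waits 41, runs 41→59
A: waits 59, runs 59→70
C: waits 70, runs 70→80
E: waits 80, runs 80→84
G: waits 84, runs 84→87
Sum = 0+21+41+59+70+80+84 = 355.
Difference = 295 − 355 = -60.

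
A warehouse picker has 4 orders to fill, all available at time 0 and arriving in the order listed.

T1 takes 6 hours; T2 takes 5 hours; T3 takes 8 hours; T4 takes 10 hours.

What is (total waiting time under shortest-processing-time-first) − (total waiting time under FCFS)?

SPT (increasing processing time): T2 T1 T3 T4.
T2: waits 0, runs 0→5
T1: waits 5, runs 5→11
T3: waits 11, runs 11→19
T4: waits 19, runs 19→29
Sum = 0+5+11+19 = 35.
FIFO (arrival order): T1 T2 T3 T4.
T1: waits 0, runs 0→6
T2: waits 6, runs 6→11
T3: waits 11, runs 11→19
T4: waits 19, runs 19→29
Sum = 0+6+11+19 = 36.
Difference = 35 − 36 = -1.

-1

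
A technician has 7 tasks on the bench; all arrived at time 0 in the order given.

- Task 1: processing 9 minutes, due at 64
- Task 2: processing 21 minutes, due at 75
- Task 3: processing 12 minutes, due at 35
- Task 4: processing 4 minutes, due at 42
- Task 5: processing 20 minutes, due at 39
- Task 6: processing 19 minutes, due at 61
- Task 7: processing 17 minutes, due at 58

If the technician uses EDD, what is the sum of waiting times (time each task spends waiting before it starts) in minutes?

EDD (increasing due date): Task 3 Task 5 Task 4 Task 7 Task 6 Task 1 Task 2.
Task 3: waits 0, runs 0→12
Task 5: waits 12, runs 12→32
Task 4: waits 32, runs 32→36
Task 7: waits 36, runs 36→53
Task 6: waits 53, runs 53→72
Task 1: waits 72, runs 72→81
Task 2: waits 81, runs 81→102
Sum = 0+12+32+36+53+72+81 = 286.

286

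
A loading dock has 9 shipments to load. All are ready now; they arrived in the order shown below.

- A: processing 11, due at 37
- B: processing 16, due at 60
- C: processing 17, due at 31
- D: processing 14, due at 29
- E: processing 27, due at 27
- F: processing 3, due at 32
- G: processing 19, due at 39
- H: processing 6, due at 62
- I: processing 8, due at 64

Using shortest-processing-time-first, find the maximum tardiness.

94

SPT (increasing processing time): F H I A D B C G E.
F: 0→3, due 32, tardiness 0
H: 3→9, due 62, tardiness 0
I: 9→17, due 64, tardiness 0
A: 17→28, due 37, tardiness 0
D: 28→42, due 29, tardiness 13
B: 42→58, due 60, tardiness 0
C: 58→75, due 31, tardiness 44
G: 75→94, due 39, tardiness 55
E: 94→121, due 27, tardiness 94
Maximum = 94.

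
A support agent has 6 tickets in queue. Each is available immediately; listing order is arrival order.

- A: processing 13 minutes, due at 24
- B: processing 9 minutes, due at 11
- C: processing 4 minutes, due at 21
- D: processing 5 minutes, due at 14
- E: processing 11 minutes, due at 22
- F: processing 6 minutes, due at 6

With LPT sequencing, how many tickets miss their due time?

LPT (decreasing processing time): A E B F D C.
A: 0→13, due 24, tardiness 0
E: 13→24, due 22, tardiness 2
B: 24→33, due 11, tardiness 22
F: 33→39, due 6, tardiness 33
D: 39→44, due 14, tardiness 30
C: 44→48, due 21, tardiness 27
Late tickets: 5.

5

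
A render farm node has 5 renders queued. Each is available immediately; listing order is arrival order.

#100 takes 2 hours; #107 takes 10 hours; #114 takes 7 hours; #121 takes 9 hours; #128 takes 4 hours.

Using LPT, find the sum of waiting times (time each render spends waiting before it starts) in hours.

LPT (decreasing processing time): #107 #121 #114 #128 #100.
#107: waits 0, runs 0→10
#121: waits 10, runs 10→19
#114: waits 19, runs 19→26
#128: waits 26, runs 26→30
#100: waits 30, runs 30→32
Sum = 0+10+19+26+30 = 85.

85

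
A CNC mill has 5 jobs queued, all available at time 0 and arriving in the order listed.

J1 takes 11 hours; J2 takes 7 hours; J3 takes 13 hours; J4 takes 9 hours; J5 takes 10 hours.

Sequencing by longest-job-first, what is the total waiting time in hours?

LPT (decreasing processing time): J3 J1 J5 J4 J2.
J3: waits 0, runs 0→13
J1: waits 13, runs 13→24
J5: waits 24, runs 24→34
J4: waits 34, runs 34→43
J2: waits 43, runs 43→50
Sum = 0+13+24+34+43 = 114.

114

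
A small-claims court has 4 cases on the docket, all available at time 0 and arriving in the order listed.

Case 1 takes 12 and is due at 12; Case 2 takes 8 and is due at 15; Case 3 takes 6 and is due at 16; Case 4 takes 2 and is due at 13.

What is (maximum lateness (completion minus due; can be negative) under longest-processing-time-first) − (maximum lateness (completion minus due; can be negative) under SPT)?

-1

LPT (decreasing processing time): Case 1 Case 2 Case 3 Case 4.
Case 1: 0→12, due 12, lateness 0
Case 2: 12→20, due 15, lateness 5
Case 3: 20→26, due 16, lateness 10
Case 4: 26→28, due 13, lateness 15
Maximum = 15.
SPT (increasing processing time): Case 4 Case 3 Case 2 Case 1.
Case 4: 0→2, due 13, lateness -11
Case 3: 2→8, due 16, lateness -8
Case 2: 8→16, due 15, lateness 1
Case 1: 16→28, due 12, lateness 16
Maximum = 16.
Difference = 15 − 16 = -1.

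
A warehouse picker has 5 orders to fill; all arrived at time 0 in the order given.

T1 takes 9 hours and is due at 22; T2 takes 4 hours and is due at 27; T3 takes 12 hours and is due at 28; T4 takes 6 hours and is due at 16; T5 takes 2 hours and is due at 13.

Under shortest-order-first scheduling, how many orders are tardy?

1

SPT (increasing processing time): T5 T2 T4 T1 T3.
T5: 0→2, due 13, tardiness 0
T2: 2→6, due 27, tardiness 0
T4: 6→12, due 16, tardiness 0
T1: 12→21, due 22, tardiness 0
T3: 21→33, due 28, tardiness 5
Late orders: 1.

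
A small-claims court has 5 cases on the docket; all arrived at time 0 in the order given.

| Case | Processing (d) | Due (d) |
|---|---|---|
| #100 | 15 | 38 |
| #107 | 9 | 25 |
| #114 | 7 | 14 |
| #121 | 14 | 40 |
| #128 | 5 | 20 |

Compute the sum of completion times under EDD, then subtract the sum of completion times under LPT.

EDD (increasing due date): #114 #128 #107 #100 #121.
#114: 0→7
#128: 7→12
#107: 12→21
#100: 21→36
#121: 36→50
Sum = 7+12+21+36+50 = 126.
LPT (decreasing processing time): #100 #121 #107 #114 #128.
#100: 0→15
#121: 15→29
#107: 29→38
#114: 38→45
#128: 45→50
Sum = 15+29+38+45+50 = 177.
Difference = 126 − 177 = -51.

-51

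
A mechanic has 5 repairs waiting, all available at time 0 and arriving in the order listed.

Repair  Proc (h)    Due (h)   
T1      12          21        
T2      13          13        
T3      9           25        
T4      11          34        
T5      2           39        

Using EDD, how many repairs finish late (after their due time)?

EDD (increasing due date): T2 T1 T3 T4 T5.
T2: 0→13, due 13, tardiness 0
T1: 13→25, due 21, tardiness 4
T3: 25→34, due 25, tardiness 9
T4: 34→45, due 34, tardiness 11
T5: 45→47, due 39, tardiness 8
Late repairs: 4.

4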